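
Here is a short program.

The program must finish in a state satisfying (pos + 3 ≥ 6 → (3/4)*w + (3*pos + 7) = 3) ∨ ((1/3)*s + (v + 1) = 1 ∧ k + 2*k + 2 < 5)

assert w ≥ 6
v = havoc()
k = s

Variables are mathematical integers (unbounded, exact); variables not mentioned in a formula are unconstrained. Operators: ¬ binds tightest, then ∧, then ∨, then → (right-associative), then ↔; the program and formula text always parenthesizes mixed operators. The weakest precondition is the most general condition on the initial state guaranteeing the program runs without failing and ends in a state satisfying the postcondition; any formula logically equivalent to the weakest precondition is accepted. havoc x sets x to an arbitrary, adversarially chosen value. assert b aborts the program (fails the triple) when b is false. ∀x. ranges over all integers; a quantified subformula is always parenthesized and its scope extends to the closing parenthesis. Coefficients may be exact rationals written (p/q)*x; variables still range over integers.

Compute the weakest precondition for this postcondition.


Working backward. After the program, the postcondition (pos + 3 ≥ 6 → (3/4)*w + (3*pos + 7) = 3) ∨ ((1/3)*s + (v + 1) = 1 ∧ k + 2*k + 2 < 5) must hold; in canonical form it is (pos ≥ 3 → 3*pos + (3/4)*w = -4) ∨ ((1/3)*s + v = 0 ∧ 3*k < 3).
Before k := s: (pos ≥ 3 → 3*pos + (3/4)*w = -4) ∨ ((1/3)*s + v = 0 ∧ 3*s < 3)
Before havoc v: ∀v_1. ((pos ≥ 3 → 3*pos + (3/4)*w = -4) ∨ ((1/3)*s + v_1 = 0 ∧ 3*s < 3))
Before assert w ≥ 6: w ≥ 6 ∧ (∀v_1. ((pos ≥ 3 → 3*pos + (3/4)*w = -4) ∨ ((1/3)*s + v_1 = 0 ∧ 3*s < 3)))
Answer: WP = w ≥ 6 ∧ (∀v_1. ((pos ≥ 3 → 3*pos + (3/4)*w = -4) ∨ ((1/3)*s + v_1 = 0 ∧ 3*s < 3)))


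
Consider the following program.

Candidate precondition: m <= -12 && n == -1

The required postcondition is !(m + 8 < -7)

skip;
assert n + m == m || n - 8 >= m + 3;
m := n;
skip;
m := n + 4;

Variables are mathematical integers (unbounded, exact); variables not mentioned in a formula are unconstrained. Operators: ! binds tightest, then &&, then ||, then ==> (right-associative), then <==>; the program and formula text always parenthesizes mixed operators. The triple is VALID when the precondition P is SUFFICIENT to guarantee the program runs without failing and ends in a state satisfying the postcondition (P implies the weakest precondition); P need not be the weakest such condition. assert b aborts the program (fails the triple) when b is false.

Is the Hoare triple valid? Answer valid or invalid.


Working backward. After the program, the postcondition !(m + 8 < -7) must hold; in canonical form it is !(m < -15).
Before m := n + 4: !(n < -19)
Before skip: !(n < -19)
Before m := n: !(n < -19)
Before assert n + m == m || n - 8 >= m + 3: (n == 0 || n >= m + 11) && (!(n < -19))
Before skip: (n == 0 || n >= m + 11) && (!(n < -19))
The weakest precondition is (n == 0 || n >= m + 11) && (!(n < -19)).
Check whether m <= -12 && n == -1 implies it.
Every state satisfying the precondition satisfies the weakest precondition: the implication holds.
Answer: valid


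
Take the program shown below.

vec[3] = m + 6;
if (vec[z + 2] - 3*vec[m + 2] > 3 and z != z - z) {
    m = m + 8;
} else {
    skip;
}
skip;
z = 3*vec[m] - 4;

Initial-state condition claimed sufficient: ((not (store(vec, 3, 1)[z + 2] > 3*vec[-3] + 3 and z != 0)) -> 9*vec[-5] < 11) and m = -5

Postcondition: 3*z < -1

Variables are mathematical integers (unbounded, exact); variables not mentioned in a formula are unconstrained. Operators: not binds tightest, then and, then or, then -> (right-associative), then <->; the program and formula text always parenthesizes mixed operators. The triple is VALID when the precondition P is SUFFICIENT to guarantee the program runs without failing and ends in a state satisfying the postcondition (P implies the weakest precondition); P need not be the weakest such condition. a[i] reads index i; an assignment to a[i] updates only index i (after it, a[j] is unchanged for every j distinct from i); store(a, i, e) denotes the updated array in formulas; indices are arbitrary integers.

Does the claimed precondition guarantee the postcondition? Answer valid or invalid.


Working backward. After the program, 3*z < -1 must hold.
Before z := 3*vec[m] - 4: 9*vec[m] < 11
Before skip: 9*vec[m] < 11
Then branch requires 9*vec[m + 8] < 11; else branch requires 9*vec[m] < 11.
Before the if: ((vec[z + 2] > 3*vec[m + 2] + 3 and z != 0) -> 9*vec[m + 8] < 11) and ((not (vec[z + 2] > 3*vec[m + 2] + 3 and z != 0)) -> 9*vec[m] < 11)
Before vec[3] := m + 6: ((store(vec, 3, m + 6)[z + 2] > 3*store(vec, 3, m + 6)[m + 2] + 3 and z != 0) -> 9*store(vec, 3, m + 6)[m + 8] < 11) and ((not (store(vec, 3, m + 6)[z + 2] > 3*store(vec, 3, m + 6)[m + 2] + 3 and z != 0)) -> 9*store(vec, 3, m + 6)[m] < 11)
The weakest precondition is ((store(vec, 3, m + 6)[z + 2] > 3*store(vec, 3, m + 6)[m + 2] + 3 and z != 0) -> 9*store(vec, 3, m + 6)[m + 8] < 11) and ((not (store(vec, 3, m + 6)[z + 2] > 3*store(vec, 3, m + 6)[m + 2] + 3 and z != 0)) -> 9*store(vec, 3, m + 6)[m] < 11).
Check whether ((not (store(vec, 3, 1)[z + 2] > 3*vec[-3] + 3 and z != 0)) -> 9*vec[-5] < 11) and m = -5 implies it.
Every state satisfying the precondition satisfies the weakest precondition: the implication holds.
Answer: valid


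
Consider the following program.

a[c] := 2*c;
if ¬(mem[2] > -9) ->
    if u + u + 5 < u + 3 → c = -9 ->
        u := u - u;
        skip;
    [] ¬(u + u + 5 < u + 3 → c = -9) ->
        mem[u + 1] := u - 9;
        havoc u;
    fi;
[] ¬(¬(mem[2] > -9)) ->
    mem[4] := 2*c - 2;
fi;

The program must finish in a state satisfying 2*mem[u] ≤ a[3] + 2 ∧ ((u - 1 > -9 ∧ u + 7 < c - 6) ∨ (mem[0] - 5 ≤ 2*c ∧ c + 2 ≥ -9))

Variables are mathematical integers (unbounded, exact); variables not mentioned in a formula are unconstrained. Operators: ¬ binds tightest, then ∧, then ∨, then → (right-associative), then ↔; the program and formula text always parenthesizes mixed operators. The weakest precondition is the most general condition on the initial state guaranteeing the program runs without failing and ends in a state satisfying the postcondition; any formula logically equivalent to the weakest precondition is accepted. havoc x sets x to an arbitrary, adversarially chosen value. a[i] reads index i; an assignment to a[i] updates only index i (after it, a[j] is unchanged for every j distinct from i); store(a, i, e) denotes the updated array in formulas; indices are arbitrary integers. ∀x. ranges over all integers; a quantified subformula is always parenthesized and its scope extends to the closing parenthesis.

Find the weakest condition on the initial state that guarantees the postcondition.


Working backward. After the program, the postcondition 2*mem[u] ≤ a[3] + 2 ∧ ((u - 1 > -9 ∧ u + 7 < c - 6) ∨ (mem[0] - 5 ≤ 2*c ∧ c + 2 ≥ -9)) must hold; in canonical form it is 2*mem[u] ≤ a[3] + 2 ∧ ((u > -8 ∧ u < c - 13) ∨ (mem[0] ≤ 2*c + 5 ∧ c ≥ -11)).
Then branch requires ((u < -2 → c = -9) → (2*mem[0] ≤ a[3] + 2 ∧ (c > 13 ∨ (mem[0] ≤ 2*c + 5 ∧ c ≥ -11)))) ∧ ((¬(u < -2 → c = -9)) → (∀u_1. (2*store(mem, u + 1, u - 9)[u_1] ≤ a[3] + 2 ∧ ((u_1 > -8 ∧ u_1 < c - 13) ∨ (store(mem, u + 1, u - 9)[0] ≤ 2*c + 5 ∧ c ≥ -11))))); else branch requires 2*store(mem, 4, 2*c - 2)[u] ≤ a[3] + 2 ∧ ((u > -8 ∧ u < c - 13) ∨ (mem[0] ≤ 2*c + 5 ∧ c ≥ -11)).
Before the if: ((¬(mem[2] > -9)) → (((u < -2 → c = -9) → (2*mem[0] ≤ a[3] + 2 ∧ (c > 13 ∨ (mem[0] ≤ 2*c + 5 ∧ c ≥ -11)))) ∧ ((¬(u < -2 → c = -9)) → (∀u_1. (2*store(mem, u + 1, u - 9)[u_1] ≤ a[3] + 2 ∧ ((u_1 > -8 ∧ u_1 < c - 13) ∨ (store(mem, u + 1, u - 9)[0] ≤ 2*c + 5 ∧ c ≥ -11))))))) ∧ (mem[2] > -9 → (2*store(mem, 4, 2*c - 2)[u] ≤ a[3] + 2 ∧ ((u > -8 ∧ u < c - 13) ∨ (mem[0] ≤ 2*c + 5 ∧ c ≥ -11))))
Before a[c] := 2*c: ((¬(mem[2] > -9)) → (((u < -2 → c = -9) → (2*mem[0] ≤ store(a, c, 2*c)[3] + 2 ∧ (c > 13 ∨ (mem[0] ≤ 2*c + 5 ∧ c ≥ -11)))) ∧ ((¬(u < -2 → c = -9)) → (∀u_1. (2*store(mem, u + 1, u - 9)[u_1] ≤ store(a, c, 2*c)[3] + 2 ∧ ((u_1 > -8 ∧ u_1 < c - 13) ∨ (store(mem, u + 1, u - 9)[0] ≤ 2*c + 5 ∧ c ≥ -11))))))) ∧ (mem[2] > -9 → (2*store(mem, 4, 2*c - 2)[u] ≤ store(a, c, 2*c)[3] + 2 ∧ ((u > -8 ∧ u < c - 13) ∨ (mem[0] ≤ 2*c + 5 ∧ c ≥ -11))))
Answer: WP = ((¬(mem[2] > -9)) → (((u < -2 → c = -9) → (2*mem[0] ≤ store(a, c, 2*c)[3] + 2 ∧ (c > 13 ∨ (mem[0] ≤ 2*c + 5 ∧ c ≥ -11)))) ∧ ((¬(u < -2 → c = -9)) → (∀u_1. (2*store(mem, u + 1, u - 9)[u_1] ≤ store(a, c, 2*c)[3] + 2 ∧ ((u_1 > -8 ∧ u_1 < c - 13) ∨ (store(mem, u + 1, u - 9)[0] ≤ 2*c + 5 ∧ c ≥ -11))))))) ∧ (mem[2] > -9 → (2*store(mem, 4, 2*c - 2)[u] ≤ store(a, c, 2*c)[3] + 2 ∧ ((u > -8 ∧ u < c - 13) ∨ (mem[0] ≤ 2*c + 5 ∧ c ≥ -11))))


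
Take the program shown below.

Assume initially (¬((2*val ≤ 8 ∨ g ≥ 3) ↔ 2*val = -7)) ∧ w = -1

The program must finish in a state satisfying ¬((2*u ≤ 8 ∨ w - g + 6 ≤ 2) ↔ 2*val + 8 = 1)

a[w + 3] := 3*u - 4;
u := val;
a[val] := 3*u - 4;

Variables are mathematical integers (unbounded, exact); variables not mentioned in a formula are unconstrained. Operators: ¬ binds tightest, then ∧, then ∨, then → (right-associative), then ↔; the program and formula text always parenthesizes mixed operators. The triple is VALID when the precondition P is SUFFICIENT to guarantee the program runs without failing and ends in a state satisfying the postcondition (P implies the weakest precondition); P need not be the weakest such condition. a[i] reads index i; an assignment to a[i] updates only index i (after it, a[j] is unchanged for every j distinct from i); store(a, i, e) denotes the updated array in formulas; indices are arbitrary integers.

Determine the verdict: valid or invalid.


Working backward. After the program, the postcondition ¬((2*u ≤ 8 ∨ w - g + 6 ≤ 2) ↔ 2*val + 8 = 1) must hold; in canonical form it is ¬((2*u ≤ 8 ∨ w ≤ g - 4) ↔ 2*val = -7).
Before a[val] := 3*u - 4: ¬((2*u ≤ 8 ∨ w ≤ g - 4) ↔ 2*val = -7)
Before u := val: ¬((2*val ≤ 8 ∨ w ≤ g - 4) ↔ 2*val = -7)
Before a[w + 3] := 3*u - 4: ¬((2*val ≤ 8 ∨ w ≤ g - 4) ↔ 2*val = -7)
The weakest precondition is ¬((2*val ≤ 8 ∨ w ≤ g - 4) ↔ 2*val = -7).
Check whether (¬((2*val ≤ 8 ∨ g ≥ 3) ↔ 2*val = -7)) ∧ w = -1 implies it.
Every state satisfying the precondition satisfies the weakest precondition: the implication holds.
Answer: valid


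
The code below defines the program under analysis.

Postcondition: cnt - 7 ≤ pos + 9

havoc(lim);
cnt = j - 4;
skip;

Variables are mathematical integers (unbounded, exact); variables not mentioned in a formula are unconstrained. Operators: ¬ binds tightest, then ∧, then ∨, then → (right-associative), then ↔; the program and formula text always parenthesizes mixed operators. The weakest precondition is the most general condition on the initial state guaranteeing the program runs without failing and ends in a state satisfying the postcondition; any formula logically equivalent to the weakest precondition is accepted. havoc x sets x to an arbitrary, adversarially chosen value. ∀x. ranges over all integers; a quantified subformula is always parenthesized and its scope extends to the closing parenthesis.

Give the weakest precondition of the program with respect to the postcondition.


Working backward. After the program, the postcondition cnt - 7 ≤ pos + 9 must hold; in canonical form it is cnt ≤ pos + 16.
Before skip: cnt ≤ pos + 16
Before cnt := j - 4: j ≤ pos + 20
Before havoc lim: j ≤ pos + 20
Answer: WP = j ≤ pos + 20


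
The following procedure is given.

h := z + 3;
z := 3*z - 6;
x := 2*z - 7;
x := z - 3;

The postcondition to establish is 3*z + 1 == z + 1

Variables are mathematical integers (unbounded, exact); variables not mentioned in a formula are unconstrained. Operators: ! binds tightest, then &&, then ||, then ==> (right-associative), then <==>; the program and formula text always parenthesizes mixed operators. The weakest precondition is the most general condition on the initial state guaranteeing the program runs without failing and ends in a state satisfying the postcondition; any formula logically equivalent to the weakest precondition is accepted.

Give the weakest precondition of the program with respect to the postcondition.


Working backward. After the program, the postcondition 3*z + 1 == z + 1 must hold; in canonical form it is 2*z == 0.
Before x := z - 3: 2*z == 0
Before x := 2*z - 7: 2*z == 0
Before z := 3*z - 6: 6*z == 12
Before h := z + 3: 6*z == 12
Answer: WP = 6*z == 12


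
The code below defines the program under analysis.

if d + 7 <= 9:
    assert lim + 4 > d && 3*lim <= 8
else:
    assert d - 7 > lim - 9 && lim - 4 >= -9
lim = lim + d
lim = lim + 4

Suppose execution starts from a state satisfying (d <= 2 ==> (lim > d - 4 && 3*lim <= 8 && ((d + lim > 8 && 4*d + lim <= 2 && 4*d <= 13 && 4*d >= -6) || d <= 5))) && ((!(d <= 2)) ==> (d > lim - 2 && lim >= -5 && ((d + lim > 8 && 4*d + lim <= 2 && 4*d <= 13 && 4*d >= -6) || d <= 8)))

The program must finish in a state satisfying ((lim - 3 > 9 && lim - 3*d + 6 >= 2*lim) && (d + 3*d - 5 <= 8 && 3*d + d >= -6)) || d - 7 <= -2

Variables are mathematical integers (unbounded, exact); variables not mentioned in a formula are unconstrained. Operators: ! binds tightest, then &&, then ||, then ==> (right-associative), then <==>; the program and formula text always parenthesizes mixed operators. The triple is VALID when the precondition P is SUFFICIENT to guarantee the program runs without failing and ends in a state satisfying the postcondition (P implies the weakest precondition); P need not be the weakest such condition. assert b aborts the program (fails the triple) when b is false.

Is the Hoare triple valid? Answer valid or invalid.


Working backward. After the program, the postcondition ((lim - 3 > 9 && lim - 3*d + 6 >= 2*lim) && (d + 3*d - 5 <= 8 && 3*d + d >= -6)) || d - 7 <= -2 must hold; in canonical form it is (lim > 12 && 3*d + lim <= 6 && 4*d <= 13 && 4*d >= -6) || d <= 5.
Before lim := lim + 4: (lim > 8 && 3*d + lim <= 2 && 4*d <= 13 && 4*d >= -6) || d <= 5
Before lim := lim + d: (d + lim > 8 && 4*d + lim <= 2 && 4*d <= 13 && 4*d >= -6) || d <= 5
Then branch requires lim > d - 4 && 3*lim <= 8 && ((d + lim > 8 && 4*d + lim <= 2 && 4*d <= 13 && 4*d >= -6) || d <= 5); else branch requires d > lim - 2 && lim >= -5 && ((d + lim > 8 && 4*d + lim <= 2 && 4*d <= 13 && 4*d >= -6) || d <= 5).
Before the if: (d <= 2 ==> (lim > d - 4 && 3*lim <= 8 && ((d + lim > 8 && 4*d + lim <= 2 && 4*d <= 13 && 4*d >= -6) || d <= 5))) && ((!(d <= 2)) ==> (d > lim - 2 && lim >= -5 && ((d + lim > 8 && 4*d + lim <= 2 && 4*d <= 13 && 4*d >= -6) || d <= 5)))
The weakest precondition is (d <= 2 ==> (lim > d - 4 && 3*lim <= 8 && ((d + lim > 8 && 4*d + lim <= 2 && 4*d <= 13 && 4*d >= -6) || d <= 5))) && ((!(d <= 2)) ==> (d > lim - 2 && lim >= -5 && ((d + lim > 8 && 4*d + lim <= 2 && 4*d <= 13 && 4*d >= -6) || d <= 5))).
Check whether (d <= 2 ==> (lim > d - 4 && 3*lim <= 8 && ((d + lim > 8 && 4*d + lim <= 2 && 4*d <= 13 && 4*d >= -6) || d <= 5))) && ((!(d <= 2)) ==> (d > lim - 2 && lim >= -5 && ((d + lim > 8 && 4*d + lim <= 2 && 4*d <= 13 && 4*d >= -6) || d <= 8))) implies it.
Countermodel: at the initial state d = 6, lim = 3, the precondition holds but the weakest precondition fails.
Answer: invalid


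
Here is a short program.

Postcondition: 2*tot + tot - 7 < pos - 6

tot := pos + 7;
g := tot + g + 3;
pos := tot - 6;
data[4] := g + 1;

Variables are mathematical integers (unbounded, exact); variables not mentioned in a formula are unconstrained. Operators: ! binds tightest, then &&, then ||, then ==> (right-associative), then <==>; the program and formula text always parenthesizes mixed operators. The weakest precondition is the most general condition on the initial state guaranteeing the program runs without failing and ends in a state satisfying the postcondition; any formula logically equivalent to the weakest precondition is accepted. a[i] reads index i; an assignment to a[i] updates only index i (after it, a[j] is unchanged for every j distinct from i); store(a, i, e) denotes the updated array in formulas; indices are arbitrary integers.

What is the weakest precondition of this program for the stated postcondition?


Working backward. After the program, the postcondition 2*tot + tot - 7 < pos - 6 must hold; in canonical form it is 3*tot < pos + 1.
Before data[4] := g + 1: 3*tot < pos + 1
Before pos := tot - 6: 2*tot < -5
Before g := tot + g + 3: 2*tot < -5
Before tot := pos + 7: 2*pos < -19
Answer: WP = 2*pos < -19


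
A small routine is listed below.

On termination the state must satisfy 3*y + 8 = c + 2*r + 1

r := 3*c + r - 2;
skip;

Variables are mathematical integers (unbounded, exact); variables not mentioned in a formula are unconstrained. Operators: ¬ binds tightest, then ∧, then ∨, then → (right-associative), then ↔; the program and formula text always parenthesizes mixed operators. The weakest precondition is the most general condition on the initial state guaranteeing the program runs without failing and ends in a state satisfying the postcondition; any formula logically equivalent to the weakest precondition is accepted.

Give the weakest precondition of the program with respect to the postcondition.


Working backward. After the program, the postcondition 3*y + 8 = c + 2*r + 1 must hold; in canonical form it is 3*y = c + 2*r - 7.
Before skip: 3*y = c + 2*r - 7
Before r := 3*c + r - 2: 3*y = 7*c + 2*r - 11
Answer: WP = 3*y = 7*c + 2*r - 11


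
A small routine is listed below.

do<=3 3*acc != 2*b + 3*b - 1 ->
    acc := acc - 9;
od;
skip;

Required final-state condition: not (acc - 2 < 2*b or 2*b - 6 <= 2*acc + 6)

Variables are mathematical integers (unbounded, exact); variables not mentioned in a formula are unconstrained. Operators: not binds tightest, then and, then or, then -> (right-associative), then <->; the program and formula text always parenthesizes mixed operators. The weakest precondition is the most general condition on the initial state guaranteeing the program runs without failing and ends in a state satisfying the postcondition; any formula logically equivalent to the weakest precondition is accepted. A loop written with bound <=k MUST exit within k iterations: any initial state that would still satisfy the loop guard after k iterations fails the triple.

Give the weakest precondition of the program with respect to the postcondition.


Working backward. After the program, the postcondition not (acc - 2 < 2*b or 2*b - 6 <= 2*acc + 6) must hold; in canonical form it is not (acc < 2*b + 2 or 2*b <= 2*acc + 12).
Before skip: not (acc < 2*b + 2 or 2*b <= 2*acc + 12)
Before the loop (bound <=3), unroll the exhaustion recursion (WP_0 = exit-now case; WP_j = one more guarded iteration, up to j = 3):
  WP_0: (not (3*acc != 5*b - 1)) and (not (acc < 2*b + 2 or 2*b <= 2*acc + 12))
  WP_1: (3*acc != 5*b - 1 -> ((not (3*acc != 5*b + 26)) and (not (acc < 2*b + 11 or 2*b <= 2*acc - 6)))) and ((not (3*acc != 5*b - 1)) -> (not (acc < 2*b + 2 or 2*b <= 2*acc + 12)))
  WP_2: (3*acc != 5*b - 1 -> ((3*acc != 5*b + 26 -> ((not (3*acc != 5*b + 53)) and (not (acc < 2*b + 20 or 2*b <= 2*acc - 24)))) and ((not (3*acc != 5*b + 26)) -> (not (acc < 2*b + 11 or 2*b <= 2*acc - 6))))) and ((not (3*acc != 5*b - 1)) -> (not (acc < 2*b + 2 or 2*b <= 2*acc + 12)))
  WP_3: (3*acc != 5*b - 1 -> ((3*acc != 5*b + 26 -> ((3*acc != 5*b + 53 -> ((not (3*acc != 5*b + 80)) and (not (acc < 2*b + 29 or 2*b <= 2*acc - 42)))) and ((not (3*acc != 5*b + 53)) -> (not (acc < 2*b + 20 or 2*b <= 2*acc - 24))))) and ((not (3*acc != 5*b + 26)) -> (not (acc < 2*b + 11 or 2*b <= 2*acc - 6))))) and ((not (3*acc != 5*b - 1)) -> (not (acc < 2*b + 2 or 2*b <= 2*acc + 12)))
So before the loop: (3*acc != 5*b - 1 -> ((3*acc != 5*b + 26 -> ((3*acc != 5*b + 53 -> ((not (3*acc != 5*b + 80)) and (not (acc < 2*b + 29 or 2*b <= 2*acc - 42)))) and ((not (3*acc != 5*b + 53)) -> (not (acc < 2*b + 20 or 2*b <= 2*acc - 24))))) and ((not (3*acc != 5*b + 26)) -> (not (acc < 2*b + 11 or 2*b <= 2*acc - 6))))) and ((not (3*acc != 5*b - 1)) -> (not (acc < 2*b + 2 or 2*b <= 2*acc + 12)))
Answer: WP = (3*acc != 5*b - 1 -> ((3*acc != 5*b + 26 -> ((3*acc != 5*b + 53 -> ((not (3*acc != 5*b + 80)) and (not (acc < 2*b + 29 or 2*b <= 2*acc - 42)))) and ((not (3*acc != 5*b + 53)) -> (not (acc < 2*b + 20 or 2*b <= 2*acc - 24))))) and ((not (3*acc != 5*b + 26)) -> (not (acc < 2*b + 11 or 2*b <= 2*acc - 6))))) and ((not (3*acc != 5*b - 1)) -> (not (acc < 2*b + 2 or 2*b <= 2*acc + 12)))


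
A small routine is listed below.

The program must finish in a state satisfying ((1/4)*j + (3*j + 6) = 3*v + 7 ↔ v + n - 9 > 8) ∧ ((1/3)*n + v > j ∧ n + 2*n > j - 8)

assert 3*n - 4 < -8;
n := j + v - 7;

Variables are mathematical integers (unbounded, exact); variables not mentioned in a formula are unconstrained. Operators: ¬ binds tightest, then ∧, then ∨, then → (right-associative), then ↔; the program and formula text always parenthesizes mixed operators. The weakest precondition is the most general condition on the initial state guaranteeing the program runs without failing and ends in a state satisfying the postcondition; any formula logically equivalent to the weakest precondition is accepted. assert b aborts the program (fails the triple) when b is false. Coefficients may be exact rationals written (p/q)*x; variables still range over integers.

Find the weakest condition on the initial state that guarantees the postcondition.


Working backward. After the program, the postcondition ((1/4)*j + (3*j + 6) = 3*v + 7 ↔ v + n - 9 > 8) ∧ ((1/3)*n + v > j ∧ n + 2*n > j - 8) must hold; in canonical form it is ((13/4)*j = 3*v + 1 ↔ n + v > 17) ∧ (1/3)*n + v > j ∧ 3*n > j - 8.
Before n := j + v - 7: ((13/4)*j = 3*v + 1 ↔ j + 2*v > 24) ∧ (4/3)*v > (2/3)*j + 7/3 ∧ 2*j + 3*v > 13
Before assert 3*n - 4 < -8: 3*n < -4 ∧ ((13/4)*j = 3*v + 1 ↔ j + 2*v > 24) ∧ (4/3)*v > (2/3)*j + 7/3 ∧ 2*j + 3*v > 13
Answer: WP = 3*n < -4 ∧ ((13/4)*j = 3*v + 1 ↔ j + 2*v > 24) ∧ (4/3)*v > (2/3)*j + 7/3 ∧ 2*j + 3*v > 13


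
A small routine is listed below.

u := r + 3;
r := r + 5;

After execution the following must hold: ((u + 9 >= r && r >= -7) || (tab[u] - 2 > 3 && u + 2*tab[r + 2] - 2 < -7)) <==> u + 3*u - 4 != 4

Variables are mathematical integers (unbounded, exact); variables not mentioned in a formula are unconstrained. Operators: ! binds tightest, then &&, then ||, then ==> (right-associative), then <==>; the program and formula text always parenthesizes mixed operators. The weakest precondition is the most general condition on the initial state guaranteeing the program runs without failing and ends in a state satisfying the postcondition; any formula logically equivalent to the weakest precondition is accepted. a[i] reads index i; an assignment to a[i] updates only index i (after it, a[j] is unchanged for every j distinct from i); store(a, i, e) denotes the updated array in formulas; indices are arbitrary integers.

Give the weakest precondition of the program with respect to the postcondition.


Working backward. After the program, the postcondition ((u + 9 >= r && r >= -7) || (tab[u] - 2 > 3 && u + 2*tab[r + 2] - 2 < -7)) <==> u + 3*u - 4 != 4 must hold; in canonical form it is ((u >= r - 9 && r >= -7) || (tab[u] > 5 && 2*tab[r + 2] + u < -5)) <==> 4*u != 8.
Before r := r + 5: ((u >= r - 4 && r >= -12) || (tab[u] > 5 && 2*tab[r + 7] + u < -5)) <==> 4*u != 8
Before u := r + 3: (r >= -12 || (tab[r + 3] > 5 && 2*tab[r + 7] + r < -8)) <==> 4*r != -4
Answer: WP = (r >= -12 || (tab[r + 3] > 5 && 2*tab[r + 7] + r < -8)) <==> 4*r != -4


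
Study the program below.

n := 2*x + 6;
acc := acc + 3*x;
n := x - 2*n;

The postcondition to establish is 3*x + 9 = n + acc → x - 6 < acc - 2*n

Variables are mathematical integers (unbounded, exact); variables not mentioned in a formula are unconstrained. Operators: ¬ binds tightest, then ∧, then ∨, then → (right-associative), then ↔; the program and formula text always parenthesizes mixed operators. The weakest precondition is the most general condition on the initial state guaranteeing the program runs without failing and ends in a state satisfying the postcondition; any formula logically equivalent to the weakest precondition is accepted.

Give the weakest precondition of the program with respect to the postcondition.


Working backward. After the program, the postcondition 3*x + 9 = n + acc → x - 6 < acc - 2*n must hold; in canonical form it is 3*x = acc + n - 9 → 2*n + x < acc + 6.
Before n := x - 2*n: 2*n + 2*x = acc - 9 → 3*x < acc + 4*n + 6
Before acc := acc + 3*x: 2*n = acc + x - 9 → acc + 4*n > -6
Before n := 2*x + 6: 3*x = acc - 21 → acc + 8*x > -30
Answer: WP = 3*x = acc - 21 → acc + 8*x > -30


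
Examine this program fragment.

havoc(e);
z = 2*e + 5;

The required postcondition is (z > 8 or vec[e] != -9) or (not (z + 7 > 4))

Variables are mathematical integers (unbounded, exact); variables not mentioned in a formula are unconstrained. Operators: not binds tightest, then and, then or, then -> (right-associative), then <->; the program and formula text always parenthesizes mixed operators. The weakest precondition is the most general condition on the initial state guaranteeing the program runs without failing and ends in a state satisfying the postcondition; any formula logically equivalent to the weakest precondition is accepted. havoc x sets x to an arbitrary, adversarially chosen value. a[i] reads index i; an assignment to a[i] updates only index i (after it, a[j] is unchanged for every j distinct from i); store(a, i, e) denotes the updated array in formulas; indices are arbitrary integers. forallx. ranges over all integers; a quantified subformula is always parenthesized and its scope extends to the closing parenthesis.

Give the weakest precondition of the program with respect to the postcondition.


Working backward. After the program, the postcondition (z > 8 or vec[e] != -9) or (not (z + 7 > 4)) must hold; in canonical form it is z > 8 or vec[e] != -9 or (not (z > -3)).
Before z := 2*e + 5: 2*e > 3 or vec[e] != -9 or (not (2*e > -8))
Before havoc e: forall e_1. (2*e_1 > 3 or vec[e_1] != -9 or (not (2*e_1 > -8)))
Answer: WP = forall e_1. (2*e_1 > 3 or vec[e_1] != -9 or (not (2*e_1 > -8)))


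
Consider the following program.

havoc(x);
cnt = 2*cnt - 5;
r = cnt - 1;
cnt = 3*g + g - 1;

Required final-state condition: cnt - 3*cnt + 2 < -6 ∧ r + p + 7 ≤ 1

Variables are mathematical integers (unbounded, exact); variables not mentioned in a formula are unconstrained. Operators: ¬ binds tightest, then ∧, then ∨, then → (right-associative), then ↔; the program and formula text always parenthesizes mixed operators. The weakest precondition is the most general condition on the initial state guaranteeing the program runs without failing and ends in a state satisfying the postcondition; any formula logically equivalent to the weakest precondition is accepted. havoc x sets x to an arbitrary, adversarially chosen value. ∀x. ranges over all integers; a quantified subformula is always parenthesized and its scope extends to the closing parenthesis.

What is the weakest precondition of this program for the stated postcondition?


Working backward. After the program, the postcondition cnt - 3*cnt + 2 < -6 ∧ r + p + 7 ≤ 1 must hold; in canonical form it is 2*cnt > 8 ∧ p + r ≤ -6.
Before cnt := 3*g + g - 1: 8*g > 10 ∧ p + r ≤ -6
Before r := cnt - 1: 8*g > 10 ∧ cnt + p ≤ -5
Before cnt := 2*cnt - 5: 8*g > 10 ∧ 2*cnt + p ≤ 0
Before havoc x: 8*g > 10 ∧ 2*cnt + p ≤ 0
Answer: WP = 8*g > 10 ∧ 2*cnt + p ≤ 0


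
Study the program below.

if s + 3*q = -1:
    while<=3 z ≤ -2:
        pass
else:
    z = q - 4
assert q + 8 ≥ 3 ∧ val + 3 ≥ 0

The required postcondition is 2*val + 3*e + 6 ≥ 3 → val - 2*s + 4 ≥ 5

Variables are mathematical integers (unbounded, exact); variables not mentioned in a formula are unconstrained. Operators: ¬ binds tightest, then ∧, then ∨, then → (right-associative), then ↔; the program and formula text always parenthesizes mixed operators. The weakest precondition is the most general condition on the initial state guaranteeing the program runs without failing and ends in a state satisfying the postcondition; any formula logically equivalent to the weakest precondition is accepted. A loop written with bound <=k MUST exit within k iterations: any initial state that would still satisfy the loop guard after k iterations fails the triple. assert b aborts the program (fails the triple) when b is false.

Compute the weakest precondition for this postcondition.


Working backward. After the program, the postcondition 2*val + 3*e + 6 ≥ 3 → val - 2*s + 4 ≥ 5 must hold; in canonical form it is 3*e + 2*val ≥ -3 → val ≥ 2*s + 1.
Before assert q + 8 ≥ 3 ∧ val + 3 ≥ 0: q ≥ -5 ∧ val ≥ -3 ∧ (3*e + 2*val ≥ -3 → val ≥ 2*s + 1)
Then branch requires (z ≤ -2 → ((z ≤ -2 → ((z ≤ -2 → ((¬(z ≤ -2)) ∧ q ≥ -5 ∧ val ≥ -3 ∧ (3*e + 2*val ≥ -3 → val ≥ 2*s + 1))) ∧ ((¬(z ≤ -2)) → (q ≥ -5 ∧ val ≥ -3 ∧ (3*e + 2*val ≥ -3 → val ≥ 2*s + 1))))) ∧ ((¬(z ≤ -2)) → (q ≥ -5 ∧ val ≥ -3 ∧ (3*e + 2*val ≥ -3 → val ≥ 2*s + 1))))) ∧ ((¬(z ≤ -2)) → (q ≥ -5 ∧ val ≥ -3 ∧ (3*e + 2*val ≥ -3 → val ≥ 2*s + 1))); else branch requires q ≥ -5 ∧ val ≥ -3 ∧ (3*e + 2*val ≥ -3 → val ≥ 2*s + 1).
Before the if: (3*q + s = -1 → ((z ≤ -2 → ((z ≤ -2 → ((z ≤ -2 → ((¬(z ≤ -2)) ∧ q ≥ -5 ∧ val ≥ -3 ∧ (3*e + 2*val ≥ -3 → val ≥ 2*s + 1))) ∧ ((¬(z ≤ -2)) → (q ≥ -5 ∧ val ≥ -3 ∧ (3*e + 2*val ≥ -3 → val ≥ 2*s + 1))))) ∧ ((¬(z ≤ -2)) → (q ≥ -5 ∧ val ≥ -3 ∧ (3*e + 2*val ≥ -3 → val ≥ 2*s + 1))))) ∧ ((¬(z ≤ -2)) → (q ≥ -5 ∧ val ≥ -3 ∧ (3*e + 2*val ≥ -3 → val ≥ 2*s + 1))))) ∧ ((¬(3*q + s = -1)) → (q ≥ -5 ∧ val ≥ -3 ∧ (3*e + 2*val ≥ -3 → val ≥ 2*s + 1)))
Answer: WP = (3*q + s = -1 → ((z ≤ -2 → ((z ≤ -2 → ((z ≤ -2 → ((¬(z ≤ -2)) ∧ q ≥ -5 ∧ val ≥ -3 ∧ (3*e + 2*val ≥ -3 → val ≥ 2*s + 1))) ∧ ((¬(z ≤ -2)) → (q ≥ -5 ∧ val ≥ -3 ∧ (3*e + 2*val ≥ -3 → val ≥ 2*s + 1))))) ∧ ((¬(z ≤ -2)) → (q ≥ -5 ∧ val ≥ -3 ∧ (3*e + 2*val ≥ -3 → val ≥ 2*s + 1))))) ∧ ((¬(z ≤ -2)) → (q ≥ -5 ∧ val ≥ -3 ∧ (3*e + 2*val ≥ -3 → val ≥ 2*s + 1))))) ∧ ((¬(3*q + s = -1)) → (q ≥ -5 ∧ val ≥ -3 ∧ (3*e + 2*val ≥ -3 → val ≥ 2*s + 1)))


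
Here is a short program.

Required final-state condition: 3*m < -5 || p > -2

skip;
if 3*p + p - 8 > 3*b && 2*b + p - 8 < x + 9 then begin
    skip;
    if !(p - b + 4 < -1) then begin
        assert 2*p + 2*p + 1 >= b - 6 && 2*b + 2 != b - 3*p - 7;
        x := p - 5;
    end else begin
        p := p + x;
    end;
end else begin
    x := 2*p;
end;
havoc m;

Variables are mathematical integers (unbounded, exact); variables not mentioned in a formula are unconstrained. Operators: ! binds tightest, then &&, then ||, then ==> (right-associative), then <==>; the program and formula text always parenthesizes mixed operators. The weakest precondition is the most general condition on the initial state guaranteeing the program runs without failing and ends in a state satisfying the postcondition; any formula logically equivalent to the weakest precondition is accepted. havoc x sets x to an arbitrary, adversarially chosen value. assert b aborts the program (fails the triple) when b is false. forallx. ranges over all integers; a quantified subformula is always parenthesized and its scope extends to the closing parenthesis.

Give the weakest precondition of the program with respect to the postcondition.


Working backward. After the program, 3*m < -5 || p > -2 must hold.
Before havoc m: forall m_1. (3*m_1 < -5 || p > -2)
Then branch requires ((!(p < b - 5)) ==> (4*p >= b - 7 && b + 3*p != -9 && (forall m_1. (3*m_1 < -5 || p > -2)))) && (p < b - 5 ==> (forall m_1. (3*m_1 < -5 || p + x > -2))); else branch requires forall m_1. (3*m_1 < -5 || p > -2).
Before the if: ((4*p > 3*b + 8 && 2*b + p < x + 17) ==> (((!(p < b - 5)) ==> (4*p >= b - 7 && b + 3*p != -9 && (forall m_1. (3*m_1 < -5 || p > -2)))) && (p < b - 5 ==> (forall m_1. (3*m_1 < -5 || p + x > -2))))) && ((!(4*p > 3*b + 8 && 2*b + p < x + 17)) ==> (forall m_1. (3*m_1 < -5 || p > -2)))
Before skip: ((4*p > 3*b + 8 && 2*b + p < x + 17) ==> (((!(p < b - 5)) ==> (4*p >= b - 7 && b + 3*p != -9 && (forall m_1. (3*m_1 < -5 || p > -2)))) && (p < b - 5 ==> (forall m_1. (3*m_1 < -5 || p + x > -2))))) && ((!(4*p > 3*b + 8 && 2*b + p < x + 17)) ==> (forall m_1. (3*m_1 < -5 || p > -2)))
Answer: WP = ((4*p > 3*b + 8 && 2*b + p < x + 17) ==> (((!(p < b - 5)) ==> (4*p >= b - 7 && b + 3*p != -9 && (forall m_1. (3*m_1 < -5 || p > -2)))) && (p < b - 5 ==> (forall m_1. (3*m_1 < -5 || p + x > -2))))) && ((!(4*p > 3*b + 8 && 2*b + p < x + 17)) ==> (forall m_1. (3*m_1 < -5 || p > -2)))


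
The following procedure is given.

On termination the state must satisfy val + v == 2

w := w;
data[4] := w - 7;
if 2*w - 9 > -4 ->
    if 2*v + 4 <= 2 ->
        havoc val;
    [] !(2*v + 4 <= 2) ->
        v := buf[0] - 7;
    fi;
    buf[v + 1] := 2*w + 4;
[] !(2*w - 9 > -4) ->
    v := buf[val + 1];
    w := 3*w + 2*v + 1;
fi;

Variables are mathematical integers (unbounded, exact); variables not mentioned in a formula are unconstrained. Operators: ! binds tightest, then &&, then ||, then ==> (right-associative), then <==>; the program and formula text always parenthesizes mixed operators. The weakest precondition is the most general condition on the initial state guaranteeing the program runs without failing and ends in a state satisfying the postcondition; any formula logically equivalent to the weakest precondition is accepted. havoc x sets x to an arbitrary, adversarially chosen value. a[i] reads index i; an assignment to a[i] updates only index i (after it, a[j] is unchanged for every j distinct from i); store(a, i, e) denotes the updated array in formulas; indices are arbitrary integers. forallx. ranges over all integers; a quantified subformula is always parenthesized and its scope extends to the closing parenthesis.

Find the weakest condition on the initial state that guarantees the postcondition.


Working backward. After the program, the postcondition val + v == 2 must hold; in canonical form it is v + val == 2.
Then branch requires (2*v <= -2 ==> (forall val_1. v + val_1 == 2)) && ((!(2*v <= -2)) ==> buf[0] + val == 9); else branch requires buf[val + 1] + val == 2.
Before the if: (2*w > 5 ==> ((2*v <= -2 ==> (forall val_1. v + val_1 == 2)) && ((!(2*v <= -2)) ==> buf[0] + val == 9))) && ((!(2*w > 5)) ==> buf[val + 1] + val == 2)
Before data[4] := w - 7: (2*w > 5 ==> ((2*v <= -2 ==> (forall val_1. v + val_1 == 2)) && ((!(2*v <= -2)) ==> buf[0] + val == 9))) && ((!(2*w > 5)) ==> buf[val + 1] + val == 2)
Before w := w: (2*w > 5 ==> ((2*v <= -2 ==> (forall val_1. v + val_1 == 2)) && ((!(2*v <= -2)) ==> buf[0] + val == 9))) && ((!(2*w > 5)) ==> buf[val + 1] + val == 2)
Answer: WP = (2*w > 5 ==> ((2*v <= -2 ==> (forall val_1. v + val_1 == 2)) && ((!(2*v <= -2)) ==> buf[0] + val == 9))) && ((!(2*w > 5)) ==> buf[val + 1] + val == 2)


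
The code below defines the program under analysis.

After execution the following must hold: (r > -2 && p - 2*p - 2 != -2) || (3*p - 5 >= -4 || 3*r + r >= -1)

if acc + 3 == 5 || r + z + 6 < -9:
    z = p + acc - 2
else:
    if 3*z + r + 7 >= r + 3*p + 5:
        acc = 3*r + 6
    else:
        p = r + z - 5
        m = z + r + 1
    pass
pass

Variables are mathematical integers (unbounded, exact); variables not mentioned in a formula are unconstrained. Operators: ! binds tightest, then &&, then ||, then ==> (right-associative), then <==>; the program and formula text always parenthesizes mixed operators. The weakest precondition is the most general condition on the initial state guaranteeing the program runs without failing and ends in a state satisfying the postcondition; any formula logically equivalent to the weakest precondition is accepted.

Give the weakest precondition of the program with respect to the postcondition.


Working backward. After the program, the postcondition (r > -2 && p - 2*p - 2 != -2) || (3*p - 5 >= -4 || 3*r + r >= -1) must hold; in canonical form it is (r > -2 && p != 0) || 3*p >= 1 || 4*r >= -1.
Before skip: (r > -2 && p != 0) || 3*p >= 1 || 4*r >= -1
Then branch requires (r > -2 && p != 0) || 3*p >= 1 || 4*r >= -1; else branch requires (3*z >= 3*p - 2 ==> ((r > -2 && p != 0) || 3*p >= 1 || 4*r >= -1)) && ((!(3*z >= 3*p - 2)) ==> ((r > -2 && r + z != 5) || 3*r + 3*z >= 16 || 4*r >= -1)).
Before the if: ((acc == 2 || r + z < -15) ==> ((r > -2 && p != 0) || 3*p >= 1 || 4*r >= -1)) && ((!(acc == 2 || r + z < -15)) ==> ((3*z >= 3*p - 2 ==> ((r > -2 && p != 0) || 3*p >= 1 || 4*r >= -1)) && ((!(3*z >= 3*p - 2)) ==> ((r > -2 && r + z != 5) || 3*r + 3*z >= 16 || 4*r >= -1))))
Answer: WP = ((acc == 2 || r + z < -15) ==> ((r > -2 && p != 0) || 3*p >= 1 || 4*r >= -1)) && ((!(acc == 2 || r + z < -15)) ==> ((3*z >= 3*p - 2 ==> ((r > -2 && p != 0) || 3*p >= 1 || 4*r >= -1)) && ((!(3*z >= 3*p - 2)) ==> ((r > -2 && r + z != 5) || 3*r + 3*z >= 16 || 4*r >= -1))))


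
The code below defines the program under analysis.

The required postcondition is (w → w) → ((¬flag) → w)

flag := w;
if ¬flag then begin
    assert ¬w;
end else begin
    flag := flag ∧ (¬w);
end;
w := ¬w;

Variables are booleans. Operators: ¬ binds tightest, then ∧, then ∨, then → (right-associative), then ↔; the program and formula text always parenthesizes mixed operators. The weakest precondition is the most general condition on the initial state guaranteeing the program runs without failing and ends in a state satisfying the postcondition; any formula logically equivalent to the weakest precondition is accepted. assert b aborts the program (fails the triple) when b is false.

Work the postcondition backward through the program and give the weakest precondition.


Working backward. After the program, the postcondition (w → w) → ((¬flag) → w) must hold; in canonical form it is (¬flag) → w.
Before w := ¬w: (¬flag) → (¬w)
Then branch requires (¬w) ∧ ((¬flag) → (¬w)); else branch requires (¬(flag ∧ (¬w))) → (¬w).
Before the if: ((¬flag) → ((¬w) ∧ ((¬flag) → (¬w)))) ∧ (flag → ((¬(flag ∧ (¬w))) → (¬w)))
Before flag := w: w → (¬w)
Answer: WP = w → (¬w)


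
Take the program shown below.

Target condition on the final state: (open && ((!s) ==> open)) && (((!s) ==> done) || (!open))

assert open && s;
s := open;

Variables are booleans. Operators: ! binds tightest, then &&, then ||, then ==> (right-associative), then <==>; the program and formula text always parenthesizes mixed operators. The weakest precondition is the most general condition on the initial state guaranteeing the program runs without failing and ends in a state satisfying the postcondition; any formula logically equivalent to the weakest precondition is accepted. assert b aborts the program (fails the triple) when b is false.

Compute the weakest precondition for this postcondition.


Working backward. After the program, the postcondition (open && ((!s) ==> open)) && (((!s) ==> done) || (!open)) must hold; in canonical form it is open && ((!s) ==> open) && (((!s) ==> done) || (!open)).
Before s := open: open && ((!open) ==> open) && (((!open) ==> done) || (!open))
Before assert open && s: open && s && ((!open) ==> open) && (((!open) ==> done) || (!open))
Answer: WP = open && s && ((!open) ==> open) && (((!open) ==> done) || (!open))


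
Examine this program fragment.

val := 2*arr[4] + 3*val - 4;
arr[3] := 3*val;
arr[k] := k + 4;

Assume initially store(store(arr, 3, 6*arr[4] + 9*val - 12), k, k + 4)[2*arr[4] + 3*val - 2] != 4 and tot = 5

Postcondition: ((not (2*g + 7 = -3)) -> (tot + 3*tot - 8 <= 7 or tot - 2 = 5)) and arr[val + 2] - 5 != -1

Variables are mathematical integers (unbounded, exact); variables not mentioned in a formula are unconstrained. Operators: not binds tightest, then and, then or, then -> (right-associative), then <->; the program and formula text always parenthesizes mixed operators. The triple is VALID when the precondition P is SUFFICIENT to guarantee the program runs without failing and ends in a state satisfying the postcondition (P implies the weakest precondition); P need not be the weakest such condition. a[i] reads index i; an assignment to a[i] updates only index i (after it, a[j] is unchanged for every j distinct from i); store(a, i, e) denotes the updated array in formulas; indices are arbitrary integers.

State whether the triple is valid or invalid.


Working backward. After the program, the postcondition ((not (2*g + 7 = -3)) -> (tot + 3*tot - 8 <= 7 or tot - 2 = 5)) and arr[val + 2] - 5 != -1 must hold; in canonical form it is ((not (2*g = -10)) -> (4*tot <= 15 or tot = 7)) and arr[val + 2] != 4.
Before arr[k] := k + 4: ((not (2*g = -10)) -> (4*tot <= 15 or tot = 7)) and store(arr, k, k + 4)[val + 2] != 4
Before arr[3] := 3*val: ((not (2*g = -10)) -> (4*tot <= 15 or tot = 7)) and store(store(arr, 3, 3*val), k, k + 4)[val + 2] != 4
Before val := 2*arr[4] + 3*val - 4: ((not (2*g = -10)) -> (4*tot <= 15 or tot = 7)) and store(store(arr, 3, 6*arr[4] + 9*val - 12), k, k + 4)[2*arr[4] + 3*val - 2] != 4
The weakest precondition is ((not (2*g = -10)) -> (4*tot <= 15 or tot = 7)) and store(store(arr, 3, 6*arr[4] + 9*val - 12), k, k + 4)[2*arr[4] + 3*val - 2] != 4.
Check whether store(store(arr, 3, 6*arr[4] + 9*val - 12), k, k + 4)[2*arr[4] + 3*val - 2] != 4 and tot = 5 implies it.
Countermodel: at the initial state arr = {[-2] = 12, [3] = 2, [4] = 0, [7040] = 2, elsewhere 2}, g = -4, k = 7040, tot = 5, val = 0, the precondition holds but the weakest precondition fails.
Answer: invalid
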